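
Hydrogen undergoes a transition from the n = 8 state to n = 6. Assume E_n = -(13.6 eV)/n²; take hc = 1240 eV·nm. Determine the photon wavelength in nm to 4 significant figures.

7503 nm

ΔE = 13.60 × (1/6² − 1/8²) = 13.60 × 0.01215 = 0.1653 eV.
λ = hc/ΔE = 1240 / 0.1653 = 7503 nm.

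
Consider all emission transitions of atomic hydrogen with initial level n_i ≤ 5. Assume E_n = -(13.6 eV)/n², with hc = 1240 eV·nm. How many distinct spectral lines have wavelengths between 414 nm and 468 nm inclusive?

Enumerate all n_i → n_f pairs with 1 ≤ n_f < n_i ≤ 5 and compute λ = 1240 / [13.6·1·(1/n_f² − 1/n_i²)].
Lines falling in [414, 468] nm: 5→2 (434.2 nm).

1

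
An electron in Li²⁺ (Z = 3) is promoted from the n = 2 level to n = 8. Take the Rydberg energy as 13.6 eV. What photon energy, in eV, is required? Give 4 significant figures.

28.69 eV

The Bohr energies scale as Z², so for Z = 3: E_n = −122.4/n² eV.
E_8 = −122.4/64 = −1.913 eV and E_2 = −122.4/4 = −30.60 eV.
The photon energy is |E_8 − E_2| = 28.69 eV.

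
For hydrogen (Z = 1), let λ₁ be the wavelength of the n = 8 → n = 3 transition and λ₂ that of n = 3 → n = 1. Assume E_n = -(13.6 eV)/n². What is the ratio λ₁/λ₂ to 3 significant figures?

9.31

λ ∝ 1/ΔE ∝ 1/(1/n_f² − 1/n_i²), and the Z² and hc factors cancel in the ratio.
λ₁/λ₂ = (1/1² − 1/3²)/(1/3² − 1/8²) = 0.8889/0.09549 = 9.31.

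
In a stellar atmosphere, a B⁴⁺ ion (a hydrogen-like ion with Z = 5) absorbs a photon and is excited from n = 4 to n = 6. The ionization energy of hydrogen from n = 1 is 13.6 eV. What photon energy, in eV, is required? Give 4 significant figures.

The Bohr energies scale as Z², so for Z = 5: E_n = −340.0/n² eV.
E_6 = −340.0/36 = −9.444 eV and E_4 = −340.0/16 = −21.25 eV.
The photon energy is |E_6 − E_4| = 11.81 eV.

11.81 eV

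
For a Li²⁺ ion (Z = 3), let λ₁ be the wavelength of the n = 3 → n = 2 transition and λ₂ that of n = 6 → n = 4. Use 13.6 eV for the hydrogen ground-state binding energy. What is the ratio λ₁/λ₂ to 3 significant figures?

0.250

λ ∝ 1/ΔE ∝ 1/(1/n_f² − 1/n_i²), and the Z² and hc factors cancel in the ratio.
λ₁/λ₂ = (1/4² − 1/6²)/(1/2² − 1/3²) = 0.03472/0.1389 = 0.250.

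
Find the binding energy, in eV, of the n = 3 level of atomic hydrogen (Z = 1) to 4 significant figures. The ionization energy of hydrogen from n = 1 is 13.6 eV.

E_3 = −13.60/9 = −1.511 eV, so ionization (to E = 0) requires 1.511 eV.

1.511 eV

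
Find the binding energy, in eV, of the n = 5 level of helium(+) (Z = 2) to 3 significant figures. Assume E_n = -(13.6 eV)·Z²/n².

E_n = −13.6 Z²/n² = −54.40/n² eV for Z = 2.
E_5 = −54.40/25 = −2.18 eV, so ionization (to E = 0) requires 2.18 eV.

2.18 eV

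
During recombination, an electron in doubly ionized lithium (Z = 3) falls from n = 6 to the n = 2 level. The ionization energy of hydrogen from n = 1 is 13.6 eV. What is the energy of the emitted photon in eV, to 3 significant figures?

The Bohr energies scale as Z², so for Z = 3: E_n = −122.4/n² eV.
E_6 = −122.4/36 = −3.400 eV and E_2 = −122.4/4 = −30.60 eV.
The photon energy is |E_6 − E_2| = 27.2 eV.

27.2 eV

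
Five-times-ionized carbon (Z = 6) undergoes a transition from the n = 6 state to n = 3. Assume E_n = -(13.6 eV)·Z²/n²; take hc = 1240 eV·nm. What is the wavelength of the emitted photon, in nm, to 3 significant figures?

30.4 nm

For Z = 6 the level energies scale as Z², so the effective Rydberg energy is 13.6 × 36 = 489.6 eV.
ΔE = 489.6 × (1/3² − 1/6²) = 489.6 × 0.08333 = 40.80 eV.
λ = hc/ΔE = 1240 / 40.80 = 30.4 nm.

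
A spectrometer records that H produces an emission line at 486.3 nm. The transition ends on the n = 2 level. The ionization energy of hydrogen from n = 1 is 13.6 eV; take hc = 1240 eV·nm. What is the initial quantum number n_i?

The photon energy is ΔE = hc/λ = 1240 / 486.3 = 2.550 eV.
With Z = 1, ΔE = 13.60 × (1/n_f² − 1/n_i²), so 1/n_f² − 1/n_i² = 0.1875.
With n_f = 2: 1/n_i² = 1/4 − 0.1875 = 0.06251, so n_i ≈ 4.00.

n_i = 4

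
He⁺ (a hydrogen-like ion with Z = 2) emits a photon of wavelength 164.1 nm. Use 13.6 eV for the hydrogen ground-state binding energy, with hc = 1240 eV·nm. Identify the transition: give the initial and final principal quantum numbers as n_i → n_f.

n_i = 3, n_f = 2

The photon energy is ΔE = hc/λ = 1240 / 164.1 = 7.556 eV.
With Z = 2, ΔE = 54.40 × (1/n_f² − 1/n_i²), so 1/n_f² − 1/n_i² = 0.1389.
Trying n_f = 2 gives 1/n_i² = 0.1111, i.e. n_i ≈ 3; this pair matches.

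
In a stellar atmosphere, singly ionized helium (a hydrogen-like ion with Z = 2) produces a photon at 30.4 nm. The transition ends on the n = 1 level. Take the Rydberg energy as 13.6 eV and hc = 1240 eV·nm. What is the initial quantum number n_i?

n_i = 2

The photon energy is ΔE = hc/λ = 1240 / 30.4 = 40.79 eV.
With Z = 2, ΔE = 54.40 × (1/n_f² − 1/n_i²), so 1/n_f² − 1/n_i² = 0.7498.
With n_f = 1: 1/n_i² = 1/1 − 0.7498 = 0.2502, so n_i ≈ 2.00.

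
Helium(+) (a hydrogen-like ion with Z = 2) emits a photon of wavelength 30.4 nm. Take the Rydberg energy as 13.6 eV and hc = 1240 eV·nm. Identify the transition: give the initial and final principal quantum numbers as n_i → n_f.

n_i = 2, n_f = 1

The photon energy is ΔE = hc/λ = 1240 / 30.4 = 40.79 eV.
With Z = 2, ΔE = 54.40 × (1/n_f² − 1/n_i²), so 1/n_f² − 1/n_i² = 0.7498.
Trying n_f = 1 gives 1/n_i² = 0.2502, i.e. n_i ≈ 2; this pair matches.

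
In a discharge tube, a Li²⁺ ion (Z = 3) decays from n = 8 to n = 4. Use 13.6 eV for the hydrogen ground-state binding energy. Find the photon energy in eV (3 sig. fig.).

The Bohr energies scale as Z², so for Z = 3: E_n = −122.4/n² eV.
E_8 = −122.4/64 = −1.913 eV and E_4 = −122.4/16 = −7.650 eV.
The photon energy is |E_8 − E_4| = 5.74 eV.

5.74 eV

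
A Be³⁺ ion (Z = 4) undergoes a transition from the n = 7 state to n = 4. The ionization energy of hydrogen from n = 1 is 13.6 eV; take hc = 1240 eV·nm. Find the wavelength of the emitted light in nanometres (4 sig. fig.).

For Z = 4 the level energies scale as Z², so the effective Rydberg energy is 13.6 × 16 = 217.6 eV.
ΔE = 217.6 × (1/4² − 1/7²) = 217.6 × 0.04209 = 9.159 eV.
λ = hc/ΔE = 1240 / 9.159 = 135.4 nm.

135.4 nm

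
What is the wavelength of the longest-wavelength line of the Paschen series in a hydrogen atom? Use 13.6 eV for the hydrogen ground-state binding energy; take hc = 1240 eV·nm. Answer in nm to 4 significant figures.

The Paschen series terminates on n_f = 3; the first line has n_i = 3+1 = 4.
ΔE = 13.60 × (1/3² − 1/4²) = 0.6611 eV.
λ = 1240 / 0.6611 = 1876 nm.

1876 nm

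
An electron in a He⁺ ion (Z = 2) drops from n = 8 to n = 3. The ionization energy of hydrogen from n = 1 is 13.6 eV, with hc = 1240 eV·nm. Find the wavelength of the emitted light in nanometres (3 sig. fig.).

239 nm

For Z = 2 the level energies scale as Z², so the effective Rydberg energy is 13.6 × 4 = 54.40 eV.
ΔE = 54.40 × (1/3² − 1/8²) = 54.40 × 0.09549 = 5.194 eV.
λ = hc/ΔE = 1240 / 5.194 = 239 nm.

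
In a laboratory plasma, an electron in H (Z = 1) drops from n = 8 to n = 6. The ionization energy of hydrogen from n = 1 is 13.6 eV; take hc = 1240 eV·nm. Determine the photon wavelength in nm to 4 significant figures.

7503 nm

ΔE = 13.60 × (1/6² − 1/8²) = 13.60 × 0.01215 = 0.1653 eV.
λ = hc/ΔE = 1240 / 0.1653 = 7503 nm.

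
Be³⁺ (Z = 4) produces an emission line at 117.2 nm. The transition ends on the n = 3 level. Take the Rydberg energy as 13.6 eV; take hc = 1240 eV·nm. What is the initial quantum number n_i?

n_i = 4

The photon energy is ΔE = hc/λ = 1240 / 117.2 = 10.58 eV.
With Z = 4, ΔE = 217.6 × (1/n_f² − 1/n_i²), so 1/n_f² − 1/n_i² = 0.04862.
With n_f = 3: 1/n_i² = 1/9 − 0.04862 = 0.06249, so n_i ≈ 4.00.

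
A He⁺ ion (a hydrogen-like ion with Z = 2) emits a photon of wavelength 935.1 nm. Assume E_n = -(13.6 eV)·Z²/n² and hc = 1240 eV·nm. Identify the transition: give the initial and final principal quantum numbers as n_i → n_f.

The photon energy is ΔE = hc/λ = 1240 / 935.1 = 1.326 eV.
With Z = 2, ΔE = 54.40 × (1/n_f² − 1/n_i²), so 1/n_f² − 1/n_i² = 0.02438.
Trying n_f = 5 gives 1/n_i² = 0.01562, i.e. n_i ≈ 8; this pair matches.

n_i = 8, n_f = 5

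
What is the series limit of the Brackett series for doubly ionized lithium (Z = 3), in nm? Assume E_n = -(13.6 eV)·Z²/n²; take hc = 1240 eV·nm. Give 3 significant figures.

162 nm

The Brackett series has lower level n_f = 4; the series limit corresponds to n_i → ∞.
ΔE_max = 13.6 × 9 / 4² = 7.650 eV.
λ_min = 1240 / 7.650 = 162 nm.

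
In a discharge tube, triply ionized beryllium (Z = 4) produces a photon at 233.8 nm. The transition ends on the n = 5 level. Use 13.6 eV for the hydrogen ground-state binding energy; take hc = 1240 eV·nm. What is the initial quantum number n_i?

The photon energy is ΔE = hc/λ = 1240 / 233.8 = 5.304 eV.
With Z = 4, ΔE = 217.6 × (1/n_f² − 1/n_i²), so 1/n_f² − 1/n_i² = 0.02437.
With n_f = 5: 1/n_i² = 1/25 − 0.02437 = 0.01563, so n_i ≈ 8.00.

n_i = 8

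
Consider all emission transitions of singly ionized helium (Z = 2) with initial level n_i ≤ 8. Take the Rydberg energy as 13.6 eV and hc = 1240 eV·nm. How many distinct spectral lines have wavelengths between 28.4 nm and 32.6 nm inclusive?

1

Enumerate all n_i → n_f pairs with 1 ≤ n_f < n_i ≤ 8 and compute λ = 1240 / [13.6·4·(1/n_f² − 1/n_i²)].
Lines falling in [28.4, 32.6] nm: 2→1 (30.39 nm).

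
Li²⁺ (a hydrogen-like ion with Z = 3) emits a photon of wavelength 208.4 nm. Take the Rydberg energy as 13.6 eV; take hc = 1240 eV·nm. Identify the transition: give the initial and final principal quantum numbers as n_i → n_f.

The photon energy is ΔE = hc/λ = 1240 / 208.4 = 5.950 eV.
With Z = 3, ΔE = 122.4 × (1/n_f² − 1/n_i²), so 1/n_f² − 1/n_i² = 0.04861.
Trying n_f = 3 gives 1/n_i² = 0.06250, i.e. n_i ≈ 4; this pair matches.

n_i = 4, n_f = 3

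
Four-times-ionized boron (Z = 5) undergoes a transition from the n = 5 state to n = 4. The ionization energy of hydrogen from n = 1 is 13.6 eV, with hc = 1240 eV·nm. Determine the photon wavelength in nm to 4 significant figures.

162.1 nm

For Z = 5 the level energies scale as Z², so the effective Rydberg energy is 13.6 × 25 = 340.0 eV.
ΔE = 340.0 × (1/4² − 1/5²) = 340.0 × 0.02250 = 7.650 eV.
λ = hc/ΔE = 1240 / 7.650 = 162.1 nm.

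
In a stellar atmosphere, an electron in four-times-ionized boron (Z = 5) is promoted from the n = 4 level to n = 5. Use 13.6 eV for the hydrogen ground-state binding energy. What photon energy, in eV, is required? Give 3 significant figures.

The Bohr energies scale as Z², so for Z = 5: E_n = −340.0/n² eV.
E_5 = −340.0/25 = −13.60 eV and E_4 = −340.0/16 = −21.25 eV.
The photon energy is |E_5 − E_4| = 7.65 eV.

7.65 eV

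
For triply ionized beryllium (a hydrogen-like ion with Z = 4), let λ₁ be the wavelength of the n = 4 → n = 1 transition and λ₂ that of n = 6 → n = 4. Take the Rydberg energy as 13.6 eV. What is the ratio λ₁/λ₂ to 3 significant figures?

0.0370

λ ∝ 1/ΔE ∝ 1/(1/n_f² − 1/n_i²), and the Z² and hc factors cancel in the ratio.
λ₁/λ₂ = (1/4² − 1/6²)/(1/1² − 1/4²) = 0.03472/0.9375 = 0.0370.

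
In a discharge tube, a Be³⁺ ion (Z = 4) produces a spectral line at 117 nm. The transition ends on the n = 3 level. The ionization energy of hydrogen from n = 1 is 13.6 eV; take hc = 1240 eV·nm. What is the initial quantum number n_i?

n_i = 4

The photon energy is ΔE = hc/λ = 1240 / 117 = 10.60 eV.
With Z = 4, ΔE = 217.6 × (1/n_f² − 1/n_i²), so 1/n_f² − 1/n_i² = 0.04871.
With n_f = 3: 1/n_i² = 1/9 − 0.04871 = 0.06241, so n_i ≈ 4.00.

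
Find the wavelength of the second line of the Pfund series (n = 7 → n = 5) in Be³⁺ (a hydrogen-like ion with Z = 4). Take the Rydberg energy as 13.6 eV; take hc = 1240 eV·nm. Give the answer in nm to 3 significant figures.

291 nm

The Pfund series terminates on n_f = 5; the second line has n_i = 5+2 = 7.
ΔE = 217.6 × (1/5² − 1/7²) = 4.263 eV.
λ = 1240 / 4.263 = 291 nm.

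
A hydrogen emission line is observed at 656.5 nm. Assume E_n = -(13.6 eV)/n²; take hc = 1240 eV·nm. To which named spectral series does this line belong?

Balmer

ΔE = 1240/656.5 = 1.889 eV.
This matches 13.6 × (1/2² − 1/3²), so n_f = 2: the Balmer series.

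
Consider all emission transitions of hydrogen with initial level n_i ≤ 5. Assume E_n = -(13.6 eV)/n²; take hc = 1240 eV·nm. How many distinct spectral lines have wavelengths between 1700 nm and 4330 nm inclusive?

Enumerate all n_i → n_f pairs with 1 ≤ n_f < n_i ≤ 5 and compute λ = 1240 / [13.6·1·(1/n_f² − 1/n_i²)].
Lines falling in [1700, 4330] nm: 4→3 (1876 nm), 5→4 (4052 nm).

2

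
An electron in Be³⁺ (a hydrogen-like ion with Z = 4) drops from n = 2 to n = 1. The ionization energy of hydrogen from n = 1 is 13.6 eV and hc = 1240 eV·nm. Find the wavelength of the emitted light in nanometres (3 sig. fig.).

7.60 nm

For Z = 4 the level energies scale as Z², so the effective Rydberg energy is 13.6 × 16 = 217.6 eV.
ΔE = 217.6 × (1/1² − 1/2²) = 217.6 × 0.7500 = 163.2 eV.
λ = hc/ΔE = 1240 / 163.2 = 7.60 nm.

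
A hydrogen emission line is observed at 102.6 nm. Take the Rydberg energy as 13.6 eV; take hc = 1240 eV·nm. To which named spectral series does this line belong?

Lyman

ΔE = 1240/102.6 = 12.09 eV.
This matches 13.6 × (1/1² − 1/3²), so n_f = 1: the Lyman series.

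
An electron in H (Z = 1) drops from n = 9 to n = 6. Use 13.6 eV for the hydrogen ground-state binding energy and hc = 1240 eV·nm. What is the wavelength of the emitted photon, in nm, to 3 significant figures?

ΔE = 13.60 × (1/6² − 1/9²) = 13.60 × 0.01543 = 0.2099 eV.
λ = hc/ΔE = 1240 / 0.2099 = 5910 nm.

5910 nm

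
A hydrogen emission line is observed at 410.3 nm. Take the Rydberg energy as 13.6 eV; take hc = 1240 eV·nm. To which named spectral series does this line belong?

Balmer

ΔE = 1240/410.3 = 3.022 eV.
This matches 13.6 × (1/2² − 1/6²), so n_f = 2: the Balmer series.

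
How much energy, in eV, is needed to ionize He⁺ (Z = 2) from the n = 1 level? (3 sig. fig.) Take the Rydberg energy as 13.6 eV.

54.4 eV

E_n = −13.6 Z²/n² = −54.40/n² eV for Z = 2.
E_1 = −54.40/1 = −54.4 eV, so ionization (to E = 0) requires 54.4 eV.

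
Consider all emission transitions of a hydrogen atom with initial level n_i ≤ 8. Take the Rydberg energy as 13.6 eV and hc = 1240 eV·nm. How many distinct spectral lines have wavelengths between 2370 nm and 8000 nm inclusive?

Enumerate all n_i → n_f pairs with 1 ≤ n_f < n_i ≤ 8 and compute λ = 1240 / [13.6·1·(1/n_f² − 1/n_i²)].
Lines falling in [2370, 8000] nm: 6→4 (2626 nm), 8→5 (3741 nm), 5→4 (4052 nm), 7→5 (4654 nm), 6→5 (7460 nm), 8→6 (7503 nm).

6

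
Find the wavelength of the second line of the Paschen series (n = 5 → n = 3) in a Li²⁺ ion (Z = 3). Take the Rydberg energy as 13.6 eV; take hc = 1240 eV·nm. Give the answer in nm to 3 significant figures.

The Paschen series terminates on n_f = 3; the second line has n_i = 3+2 = 5.
ΔE = 122.4 × (1/3² − 1/5²) = 8.704 eV.
λ = 1240 / 8.704 = 142 nm.

142 nm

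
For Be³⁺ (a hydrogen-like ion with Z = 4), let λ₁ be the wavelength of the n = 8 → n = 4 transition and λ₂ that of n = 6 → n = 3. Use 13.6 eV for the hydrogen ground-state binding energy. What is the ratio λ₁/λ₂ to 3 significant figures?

1.78

λ ∝ 1/ΔE ∝ 1/(1/n_f² − 1/n_i²), and the Z² and hc factors cancel in the ratio.
λ₁/λ₂ = (1/3² − 1/6²)/(1/4² − 1/8²) = 0.08333/0.04688 = 1.78.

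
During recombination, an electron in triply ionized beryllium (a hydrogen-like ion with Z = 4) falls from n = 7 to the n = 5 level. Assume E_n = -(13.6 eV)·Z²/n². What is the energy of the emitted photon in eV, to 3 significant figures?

The Bohr energies scale as Z², so for Z = 4: E_n = −217.6/n² eV.
E_7 = −217.6/49 = −4.441 eV and E_5 = −217.6/25 = −8.704 eV.
The photon energy is |E_7 − E_5| = 4.26 eV.

4.26 eV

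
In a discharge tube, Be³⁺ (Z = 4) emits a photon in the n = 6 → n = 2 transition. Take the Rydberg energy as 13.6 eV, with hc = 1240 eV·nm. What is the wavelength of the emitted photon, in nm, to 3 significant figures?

For Z = 4 the level energies scale as Z², so the effective Rydberg energy is 13.6 × 16 = 217.6 eV.
ΔE = 217.6 × (1/2² − 1/6²) = 217.6 × 0.2222 = 48.36 eV.
λ = hc/ΔE = 1240 / 48.36 = 25.6 nm.

25.6 nm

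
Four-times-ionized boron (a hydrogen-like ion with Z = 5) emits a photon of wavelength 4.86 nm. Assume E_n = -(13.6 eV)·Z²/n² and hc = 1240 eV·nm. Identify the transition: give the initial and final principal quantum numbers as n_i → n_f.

The photon energy is ΔE = hc/λ = 1240 / 4.86 = 255.1 eV.
With Z = 5, ΔE = 340.0 × (1/n_f² − 1/n_i²), so 1/n_f² − 1/n_i² = 0.7504.
Trying n_f = 1 gives 1/n_i² = 0.2496, i.e. n_i ≈ 2; this pair matches.

n_i = 2, n_f = 1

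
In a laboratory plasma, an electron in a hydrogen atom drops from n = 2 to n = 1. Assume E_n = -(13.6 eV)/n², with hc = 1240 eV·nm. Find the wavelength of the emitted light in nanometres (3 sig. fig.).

ΔE = 13.60 × (1/1² − 1/2²) = 13.60 × 0.7500 = 10.20 eV.
λ = hc/ΔE = 1240 / 10.20 = 122 nm.
This line belongs to the Lyman series.

122 nm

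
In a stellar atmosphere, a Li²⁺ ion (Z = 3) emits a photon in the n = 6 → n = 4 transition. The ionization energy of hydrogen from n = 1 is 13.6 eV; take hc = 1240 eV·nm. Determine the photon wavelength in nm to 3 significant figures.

292 nm

For Z = 3 the level energies scale as Z², so the effective Rydberg energy is 13.6 × 9 = 122.4 eV.
ΔE = 122.4 × (1/4² − 1/6²) = 122.4 × 0.03472 = 4.250 eV.
λ = hc/ΔE = 1240 / 4.250 = 292 nm.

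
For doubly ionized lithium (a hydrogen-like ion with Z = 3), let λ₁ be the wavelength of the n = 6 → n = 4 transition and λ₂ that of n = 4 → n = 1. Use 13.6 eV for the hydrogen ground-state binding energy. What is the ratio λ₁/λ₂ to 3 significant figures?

27.0

λ ∝ 1/ΔE ∝ 1/(1/n_f² − 1/n_i²), and the Z² and hc factors cancel in the ratio.
λ₁/λ₂ = (1/1² − 1/4²)/(1/4² − 1/6²) = 0.9375/0.03472 = 27.0.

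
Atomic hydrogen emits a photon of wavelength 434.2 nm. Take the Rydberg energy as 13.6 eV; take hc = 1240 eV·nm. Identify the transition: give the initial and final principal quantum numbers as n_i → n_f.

The photon energy is ΔE = hc/λ = 1240 / 434.2 = 2.856 eV.
With Z = 1, ΔE = 13.60 × (1/n_f² − 1/n_i²), so 1/n_f² − 1/n_i² = 0.2100.
Trying n_f = 2 gives 1/n_i² = 0.04001, i.e. n_i ≈ 5; this pair matches.

n_i = 5, n_f = 2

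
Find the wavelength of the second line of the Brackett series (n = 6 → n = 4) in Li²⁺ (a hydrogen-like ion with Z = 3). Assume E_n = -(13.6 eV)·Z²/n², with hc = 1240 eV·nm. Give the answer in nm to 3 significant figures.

The Brackett series terminates on n_f = 4; the second line has n_i = 4+2 = 6.
ΔE = 122.4 × (1/4² − 1/6²) = 4.250 eV.
λ = 1240 / 4.250 = 292 nm.

292 nm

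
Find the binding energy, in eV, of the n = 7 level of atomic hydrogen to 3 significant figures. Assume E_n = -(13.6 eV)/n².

0.278 eV

E_7 = −13.60/49 = −0.278 eV, so ionization (to E = 0) requires 0.278 eV.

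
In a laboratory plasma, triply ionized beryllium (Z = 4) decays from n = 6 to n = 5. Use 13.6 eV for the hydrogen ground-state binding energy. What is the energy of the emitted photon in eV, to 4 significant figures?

2.660 eV

The Bohr energies scale as Z², so for Z = 4: E_n = −217.6/n² eV.
E_6 = −217.6/36 = −6.044 eV and E_5 = −217.6/25 = −8.704 eV.
The photon energy is |E_6 − E_5| = 2.660 eV.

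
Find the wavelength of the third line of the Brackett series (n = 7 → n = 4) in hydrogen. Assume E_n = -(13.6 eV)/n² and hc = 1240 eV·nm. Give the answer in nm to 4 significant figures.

2166 nm

The Brackett series terminates on n_f = 4; the third line has n_i = 4+3 = 7.
ΔE = 13.60 × (1/4² − 1/7²) = 0.5724 eV.
λ = 1240 / 0.5724 = 2166 nm.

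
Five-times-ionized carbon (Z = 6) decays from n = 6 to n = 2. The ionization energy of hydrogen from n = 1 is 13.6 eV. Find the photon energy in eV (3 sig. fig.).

The Bohr energies scale as Z², so for Z = 6: E_n = −489.6/n² eV.
E_6 = −489.6/36 = −13.60 eV and E_2 = −489.6/4 = −122.4 eV.
The photon energy is |E_6 − E_2| = 109 eV.

109 eV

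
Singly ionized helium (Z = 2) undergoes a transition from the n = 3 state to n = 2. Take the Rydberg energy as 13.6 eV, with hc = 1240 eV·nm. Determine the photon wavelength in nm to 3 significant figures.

For Z = 2 the level energies scale as Z², so the effective Rydberg energy is 13.6 × 4 = 54.40 eV.
ΔE = 54.40 × (1/2² − 1/3²) = 54.40 × 0.1389 = 7.556 eV.
λ = hc/ΔE = 1240 / 7.556 = 164 nm.

164 nm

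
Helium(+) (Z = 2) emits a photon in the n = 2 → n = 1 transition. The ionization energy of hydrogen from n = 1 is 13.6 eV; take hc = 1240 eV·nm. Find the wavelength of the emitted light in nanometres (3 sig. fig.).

30.4 nm

For Z = 2 the level energies scale as Z², so the effective Rydberg energy is 13.6 × 4 = 54.40 eV.
ΔE = 54.40 × (1/1² − 1/2²) = 54.40 × 0.7500 = 40.80 eV.
λ = hc/ΔE = 1240 / 40.80 = 30.4 nm.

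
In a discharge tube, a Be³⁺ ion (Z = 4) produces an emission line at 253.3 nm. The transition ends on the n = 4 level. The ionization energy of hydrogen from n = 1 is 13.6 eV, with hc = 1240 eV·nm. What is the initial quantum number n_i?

n_i = 5

The photon energy is ΔE = hc/λ = 1240 / 253.3 = 4.895 eV.
With Z = 4, ΔE = 217.6 × (1/n_f² − 1/n_i²), so 1/n_f² − 1/n_i² = 0.02250.
With n_f = 4: 1/n_i² = 1/16 − 0.02250 = 0.04000, so n_i ≈ 5.00.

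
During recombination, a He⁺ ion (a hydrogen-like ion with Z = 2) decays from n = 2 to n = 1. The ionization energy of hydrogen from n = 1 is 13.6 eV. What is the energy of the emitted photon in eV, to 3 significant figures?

40.8 eV

The Bohr energies scale as Z², so for Z = 2: E_n = −54.40/n² eV.
E_2 = −54.40/4 = −13.60 eV and E_1 = −54.40/1 = −54.40 eV.
The photon energy is |E_2 − E_1| = 40.8 eV.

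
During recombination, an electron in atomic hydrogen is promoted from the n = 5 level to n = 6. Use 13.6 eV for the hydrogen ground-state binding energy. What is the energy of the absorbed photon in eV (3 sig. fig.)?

0.166 eV

E_6 = −13.60/36 = −0.3778 eV and E_5 = −13.60/25 = −0.5440 eV.
The photon energy is |E_6 − E_5| = 0.166 eV.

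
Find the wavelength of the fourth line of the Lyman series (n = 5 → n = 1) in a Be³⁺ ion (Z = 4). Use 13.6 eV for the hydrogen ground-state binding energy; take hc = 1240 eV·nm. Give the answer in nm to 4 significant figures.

5.936 nm

The Lyman series terminates on n_f = 1; the fourth line has n_i = 1+4 = 5.
ΔE = 217.6 × (1/1² − 1/5²) = 208.9 eV.
λ = 1240 / 208.9 = 5.936 nm.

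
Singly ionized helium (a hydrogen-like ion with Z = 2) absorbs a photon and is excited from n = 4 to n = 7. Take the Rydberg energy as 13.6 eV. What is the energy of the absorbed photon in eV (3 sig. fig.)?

2.29 eV

The Bohr energies scale as Z², so for Z = 2: E_n = −54.40/n² eV.
E_7 = −54.40/49 = −1.110 eV and E_4 = −54.40/16 = −3.400 eV.
The photon energy is |E_7 − E_4| = 2.29 eV.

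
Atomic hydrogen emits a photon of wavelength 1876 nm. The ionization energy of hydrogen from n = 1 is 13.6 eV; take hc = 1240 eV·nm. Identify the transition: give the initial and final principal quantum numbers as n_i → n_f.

The photon energy is ΔE = hc/λ = 1240 / 1876 = 0.6610 eV.
With Z = 1, ΔE = 13.60 × (1/n_f² − 1/n_i²), so 1/n_f² − 1/n_i² = 0.04860.
Trying n_f = 3 gives 1/n_i² = 0.06251, i.e. n_i ≈ 4; this pair matches.

n_i = 4, n_f = 3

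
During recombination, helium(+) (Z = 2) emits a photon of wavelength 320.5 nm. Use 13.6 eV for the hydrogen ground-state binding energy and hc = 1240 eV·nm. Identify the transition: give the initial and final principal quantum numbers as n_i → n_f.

n_i = 5, n_f = 3

The photon energy is ΔE = hc/λ = 1240 / 320.5 = 3.869 eV.
With Z = 2, ΔE = 54.40 × (1/n_f² − 1/n_i²), so 1/n_f² − 1/n_i² = 0.07112.
Trying n_f = 3 gives 1/n_i² = 0.03999, i.e. n_i ≈ 5; this pair matches.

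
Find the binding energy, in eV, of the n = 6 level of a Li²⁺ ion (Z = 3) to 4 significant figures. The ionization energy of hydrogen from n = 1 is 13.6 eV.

3.400 eV

E_n = −13.6 Z²/n² = −122.4/n² eV for Z = 3.
E_6 = −122.4/36 = −3.400 eV, so ionization (to E = 0) requires 3.400 eV.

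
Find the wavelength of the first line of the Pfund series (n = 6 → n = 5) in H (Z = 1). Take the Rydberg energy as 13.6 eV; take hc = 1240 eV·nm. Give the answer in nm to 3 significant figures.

7460 nm

The Pfund series terminates on n_f = 5; the first line has n_i = 5+1 = 6.
ΔE = 13.60 × (1/5² − 1/6²) = 0.1662 eV.
λ = 1240 / 0.1662 = 7460 nm.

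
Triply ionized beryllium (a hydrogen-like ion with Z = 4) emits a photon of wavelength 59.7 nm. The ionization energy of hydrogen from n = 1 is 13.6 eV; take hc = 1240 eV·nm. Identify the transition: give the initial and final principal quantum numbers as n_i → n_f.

n_i = 8, n_f = 3

The photon energy is ΔE = hc/λ = 1240 / 59.7 = 20.77 eV.
With Z = 4, ΔE = 217.6 × (1/n_f² − 1/n_i²), so 1/n_f² − 1/n_i² = 0.09545.
Trying n_f = 3 gives 1/n_i² = 0.01566, i.e. n_i ≈ 8; this pair matches.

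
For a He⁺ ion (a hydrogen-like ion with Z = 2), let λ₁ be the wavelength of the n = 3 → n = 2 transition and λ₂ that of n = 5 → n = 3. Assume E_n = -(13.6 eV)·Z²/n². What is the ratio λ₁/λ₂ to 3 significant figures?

λ ∝ 1/ΔE ∝ 1/(1/n_f² − 1/n_i²), and the Z² and hc factors cancel in the ratio.
λ₁/λ₂ = (1/3² − 1/5²)/(1/2² − 1/3²) = 0.07111/0.1389 = 0.512.

0.512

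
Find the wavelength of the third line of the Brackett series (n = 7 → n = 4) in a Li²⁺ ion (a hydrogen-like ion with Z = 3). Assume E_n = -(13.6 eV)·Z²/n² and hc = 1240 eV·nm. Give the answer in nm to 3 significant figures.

The Brackett series terminates on n_f = 4; the third line has n_i = 4+3 = 7.
ΔE = 122.4 × (1/4² − 1/7²) = 5.152 eV.
λ = 1240 / 5.152 = 241 nm.

241 nm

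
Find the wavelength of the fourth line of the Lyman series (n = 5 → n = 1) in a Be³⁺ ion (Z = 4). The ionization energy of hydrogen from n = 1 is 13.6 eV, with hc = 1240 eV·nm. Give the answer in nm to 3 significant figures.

5.94 nm

The Lyman series terminates on n_f = 1; the fourth line has n_i = 1+4 = 5.
ΔE = 217.6 × (1/1² − 1/5²) = 208.9 eV.
λ = 1240 / 208.9 = 5.94 nm.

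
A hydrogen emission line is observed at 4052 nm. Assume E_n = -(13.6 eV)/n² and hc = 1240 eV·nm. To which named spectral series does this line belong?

ΔE = 1240/4052 = 0.3060 eV.
This matches 13.6 × (1/4² − 1/5²), so n_f = 4: the Brackett series.

Brackett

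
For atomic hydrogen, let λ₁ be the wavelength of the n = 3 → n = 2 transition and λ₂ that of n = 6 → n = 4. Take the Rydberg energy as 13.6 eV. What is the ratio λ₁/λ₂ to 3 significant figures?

0.250

λ ∝ 1/ΔE ∝ 1/(1/n_f² − 1/n_i²), and the Z² and hc factors cancel in the ratio.
λ₁/λ₂ = (1/4² − 1/6²)/(1/2² − 1/3²) = 0.03472/0.1389 = 0.250.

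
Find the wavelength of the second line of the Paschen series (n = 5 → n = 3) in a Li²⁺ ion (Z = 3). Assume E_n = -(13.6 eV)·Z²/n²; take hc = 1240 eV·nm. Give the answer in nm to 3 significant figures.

142 nm

The Paschen series terminates on n_f = 3; the second line has n_i = 3+2 = 5.
ΔE = 122.4 × (1/3² − 1/5²) = 8.704 eV.
λ = 1240 / 8.704 = 142 nm.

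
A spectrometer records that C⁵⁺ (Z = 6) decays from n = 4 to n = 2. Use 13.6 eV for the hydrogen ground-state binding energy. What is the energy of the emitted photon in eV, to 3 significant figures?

The Bohr energies scale as Z², so for Z = 6: E_n = −489.6/n² eV.
E_4 = −489.6/16 = −30.60 eV and E_2 = −489.6/4 = −122.4 eV.
The photon energy is |E_4 − E_2| = 91.8 eV.

91.8 eV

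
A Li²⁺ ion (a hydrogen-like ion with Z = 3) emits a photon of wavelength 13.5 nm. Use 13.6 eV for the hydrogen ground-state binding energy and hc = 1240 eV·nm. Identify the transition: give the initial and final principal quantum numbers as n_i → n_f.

n_i = 2, n_f = 1

The photon energy is ΔE = hc/λ = 1240 / 13.5 = 91.85 eV.
With Z = 3, ΔE = 122.4 × (1/n_f² − 1/n_i²), so 1/n_f² − 1/n_i² = 0.7504.
Trying n_f = 1 gives 1/n_i² = 0.2496, i.e. n_i ≈ 2; this pair matches.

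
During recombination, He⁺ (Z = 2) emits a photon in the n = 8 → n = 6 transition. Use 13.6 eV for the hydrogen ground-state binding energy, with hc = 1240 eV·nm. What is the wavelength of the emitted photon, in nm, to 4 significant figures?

1876 nm

For Z = 2 the level energies scale as Z², so the effective Rydberg energy is 13.6 × 4 = 54.40 eV.
ΔE = 54.40 × (1/6² − 1/8²) = 54.40 × 0.01215 = 0.6611 eV.
λ = hc/ΔE = 1240 / 0.6611 = 1876 nm.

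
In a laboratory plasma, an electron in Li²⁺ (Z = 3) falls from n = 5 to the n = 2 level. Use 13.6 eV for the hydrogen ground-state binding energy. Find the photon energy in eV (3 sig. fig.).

The Bohr energies scale as Z², so for Z = 3: E_n = −122.4/n² eV.
E_5 = −122.4/25 = −4.896 eV and E_2 = −122.4/4 = −30.60 eV.
The photon energy is |E_5 − E_2| = 25.7 eV.

25.7 eV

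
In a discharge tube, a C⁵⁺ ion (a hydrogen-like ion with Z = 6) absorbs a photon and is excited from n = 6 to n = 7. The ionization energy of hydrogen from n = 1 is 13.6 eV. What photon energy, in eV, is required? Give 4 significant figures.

The Bohr energies scale as Z², so for Z = 6: E_n = −489.6/n² eV.
E_7 = −489.6/49 = −9.992 eV and E_6 = −489.6/36 = −13.60 eV.
The photon energy is |E_7 − E_6| = 3.608 eV.

3.608 eV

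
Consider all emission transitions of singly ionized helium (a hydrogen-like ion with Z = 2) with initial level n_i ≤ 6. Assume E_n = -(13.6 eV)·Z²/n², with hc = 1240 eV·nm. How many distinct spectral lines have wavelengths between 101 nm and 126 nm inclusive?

Enumerate all n_i → n_f pairs with 1 ≤ n_f < n_i ≤ 6 and compute λ = 1240 / [13.6·4·(1/n_f² − 1/n_i²)].
Lines falling in [101, 126] nm: 6→2 (102.6 nm), 5→2 (108.5 nm), 4→2 (121.6 nm).

3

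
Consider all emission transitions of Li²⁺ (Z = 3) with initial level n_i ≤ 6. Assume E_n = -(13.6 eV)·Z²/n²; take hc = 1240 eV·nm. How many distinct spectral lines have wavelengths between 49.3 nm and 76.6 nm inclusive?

2

Enumerate all n_i → n_f pairs with 1 ≤ n_f < n_i ≤ 6 and compute λ = 1240 / [13.6·9·(1/n_f² − 1/n_i²)].
Lines falling in [49.3, 76.6] nm: 4→2 (54.03 nm), 3→2 (72.94 nm).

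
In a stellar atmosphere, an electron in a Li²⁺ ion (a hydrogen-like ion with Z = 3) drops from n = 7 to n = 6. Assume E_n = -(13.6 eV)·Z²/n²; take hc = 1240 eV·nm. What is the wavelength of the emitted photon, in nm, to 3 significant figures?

For Z = 3 the level energies scale as Z², so the effective Rydberg energy is 13.6 × 9 = 122.4 eV.
ΔE = 122.4 × (1/6² − 1/7²) = 122.4 × 0.007370 = 0.9020 eV.
λ = hc/ΔE = 1240 / 0.9020 = 1370 nm.

1370 nm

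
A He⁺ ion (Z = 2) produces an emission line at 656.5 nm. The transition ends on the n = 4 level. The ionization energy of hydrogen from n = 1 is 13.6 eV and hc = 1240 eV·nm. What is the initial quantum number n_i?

n_i = 6

The photon energy is ΔE = hc/λ = 1240 / 656.5 = 1.889 eV.
With Z = 2, ΔE = 54.40 × (1/n_f² − 1/n_i²), so 1/n_f² − 1/n_i² = 0.03472.
With n_f = 4: 1/n_i² = 1/16 − 0.03472 = 0.02778, so n_i ≈ 6.00.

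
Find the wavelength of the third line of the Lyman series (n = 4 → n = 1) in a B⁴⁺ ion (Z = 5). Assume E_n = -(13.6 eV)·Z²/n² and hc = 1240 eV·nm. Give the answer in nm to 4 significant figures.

The Lyman series terminates on n_f = 1; the third line has n_i = 1+3 = 4.
ΔE = 340.0 × (1/1² − 1/4²) = 318.8 eV.
λ = 1240 / 318.8 = 3.890 nm.

3.890 nm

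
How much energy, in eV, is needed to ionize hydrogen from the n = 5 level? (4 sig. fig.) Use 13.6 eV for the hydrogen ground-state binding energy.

E_5 = −13.60/25 = −0.5440 eV, so ionization (to E = 0) requires 0.5440 eV.

0.5440 eV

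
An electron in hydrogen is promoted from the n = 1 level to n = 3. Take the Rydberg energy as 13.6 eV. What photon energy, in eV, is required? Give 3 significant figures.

E_3 = −13.60/9 = −1.511 eV and E_1 = −13.60/1 = −13.60 eV.
The photon energy is |E_3 − E_1| = 12.1 eV.

12.1 eV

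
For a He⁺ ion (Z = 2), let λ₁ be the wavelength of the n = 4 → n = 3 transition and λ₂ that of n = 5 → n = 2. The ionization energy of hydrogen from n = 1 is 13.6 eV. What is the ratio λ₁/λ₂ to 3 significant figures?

λ ∝ 1/ΔE ∝ 1/(1/n_f² − 1/n_i²), and the Z² and hc factors cancel in the ratio.
λ₁/λ₂ = (1/2² − 1/5²)/(1/3² − 1/4²) = 0.2100/0.04861 = 4.32.

4.32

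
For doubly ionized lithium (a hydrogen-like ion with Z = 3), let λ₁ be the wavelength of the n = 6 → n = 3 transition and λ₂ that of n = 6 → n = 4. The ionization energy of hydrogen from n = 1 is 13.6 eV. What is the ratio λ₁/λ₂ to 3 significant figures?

λ ∝ 1/ΔE ∝ 1/(1/n_f² − 1/n_i²), and the Z² and hc factors cancel in the ratio.
λ₁/λ₂ = (1/4² − 1/6²)/(1/3² − 1/6²) = 0.03472/0.08333 = 0.417.

0.417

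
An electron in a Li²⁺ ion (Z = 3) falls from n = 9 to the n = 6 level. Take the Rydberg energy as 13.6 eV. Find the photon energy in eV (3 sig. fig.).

1.89 eV

The Bohr energies scale as Z², so for Z = 3: E_n = −122.4/n² eV.
E_9 = −122.4/81 = −1.511 eV and E_6 = −122.4/36 = −3.400 eV.
The photon energy is |E_9 − E_6| = 1.89 eV.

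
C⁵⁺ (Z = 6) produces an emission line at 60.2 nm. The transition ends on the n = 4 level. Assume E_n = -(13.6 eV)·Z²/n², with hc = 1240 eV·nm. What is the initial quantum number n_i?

The photon energy is ΔE = hc/λ = 1240 / 60.2 = 20.60 eV.
With Z = 6, ΔE = 489.6 × (1/n_f² − 1/n_i²), so 1/n_f² − 1/n_i² = 0.04207.
With n_f = 4: 1/n_i² = 1/16 − 0.04207 = 0.02043, so n_i ≈ 7.00.

n_i = 7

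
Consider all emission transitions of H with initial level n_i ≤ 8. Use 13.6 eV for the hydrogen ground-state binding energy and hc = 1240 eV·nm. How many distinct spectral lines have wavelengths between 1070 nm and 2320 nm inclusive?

5

Enumerate all n_i → n_f pairs with 1 ≤ n_f < n_i ≤ 8 and compute λ = 1240 / [13.6·1·(1/n_f² − 1/n_i²)].
Lines falling in [1070, 2320] nm: 6→3 (1094 nm), 5→3 (1282 nm), 4→3 (1876 nm), 8→4 (1945 nm), 7→4 (2166 nm).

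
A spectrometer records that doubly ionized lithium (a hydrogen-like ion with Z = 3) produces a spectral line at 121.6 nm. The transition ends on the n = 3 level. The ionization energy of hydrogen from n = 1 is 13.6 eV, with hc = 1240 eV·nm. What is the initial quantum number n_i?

The photon energy is ΔE = hc/λ = 1240 / 121.6 = 10.20 eV.
With Z = 3, ΔE = 122.4 × (1/n_f² − 1/n_i²), so 1/n_f² − 1/n_i² = 0.08331.
With n_f = 3: 1/n_i² = 1/9 − 0.08331 = 0.02780, so n_i ≈ 6.00.

n_i = 6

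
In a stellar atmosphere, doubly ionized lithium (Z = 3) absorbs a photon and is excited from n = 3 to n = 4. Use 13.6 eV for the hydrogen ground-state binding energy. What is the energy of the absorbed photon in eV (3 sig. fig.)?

The Bohr energies scale as Z², so for Z = 3: E_n = −122.4/n² eV.
E_4 = −122.4/16 = −7.650 eV and E_3 = −122.4/9 = −13.60 eV.
The photon energy is |E_4 − E_3| = 5.95 eV.

5.95 eV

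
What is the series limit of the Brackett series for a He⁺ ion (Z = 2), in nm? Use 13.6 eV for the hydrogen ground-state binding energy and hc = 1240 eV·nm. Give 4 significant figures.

The Brackett series has lower level n_f = 4; the series limit corresponds to n_i → ∞.
ΔE_max = 13.6 × 4 / 4² = 3.400 eV.
λ_min = 1240 / 3.400 = 364.7 nm.

364.7 nm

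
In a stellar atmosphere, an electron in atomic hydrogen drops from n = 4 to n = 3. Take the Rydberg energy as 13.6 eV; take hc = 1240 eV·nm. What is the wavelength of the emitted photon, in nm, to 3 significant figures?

1880 nm

ΔE = 13.60 × (1/3² − 1/4²) = 13.60 × 0.04861 = 0.6611 eV.
λ = hc/ΔE = 1240 / 0.6611 = 1880 nm.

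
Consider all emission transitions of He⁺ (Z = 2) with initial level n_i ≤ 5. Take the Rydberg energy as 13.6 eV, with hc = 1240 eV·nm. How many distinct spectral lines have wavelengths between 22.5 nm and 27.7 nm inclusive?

Enumerate all n_i → n_f pairs with 1 ≤ n_f < n_i ≤ 5 and compute λ = 1240 / [13.6·4·(1/n_f² − 1/n_i²)].
Lines falling in [22.5, 27.7] nm: 5→1 (23.74 nm), 4→1 (24.31 nm), 3→1 (25.64 nm).

3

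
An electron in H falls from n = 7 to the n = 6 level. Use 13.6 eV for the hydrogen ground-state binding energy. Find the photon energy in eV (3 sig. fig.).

0.100 eV

E_7 = −13.60/49 = −0.2776 eV and E_6 = −13.60/36 = −0.3778 eV.
The photon energy is |E_7 − E_6| = 0.100 eV.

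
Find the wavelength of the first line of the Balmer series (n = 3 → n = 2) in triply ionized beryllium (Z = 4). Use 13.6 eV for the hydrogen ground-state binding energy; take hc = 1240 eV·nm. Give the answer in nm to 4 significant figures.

The Balmer series terminates on n_f = 2; the first line has n_i = 2+1 = 3.
ΔE = 217.6 × (1/2² − 1/3²) = 30.22 eV.
λ = 1240 / 30.22 = 41.03 nm.

41.03 nm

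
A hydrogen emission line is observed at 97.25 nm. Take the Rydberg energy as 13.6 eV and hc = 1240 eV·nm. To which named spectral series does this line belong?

Lyman

ΔE = 1240/97.25 = 12.75 eV.
This matches 13.6 × (1/1² − 1/4²), so n_f = 1: the Lyman series.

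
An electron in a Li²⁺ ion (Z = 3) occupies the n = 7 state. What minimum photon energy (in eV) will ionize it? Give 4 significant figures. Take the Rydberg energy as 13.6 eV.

2.498 eV

E_n = −13.6 Z²/n² = −122.4/n² eV for Z = 3.
E_7 = −122.4/49 = −2.498 eV, so ionization (to E = 0) requires 2.498 eV.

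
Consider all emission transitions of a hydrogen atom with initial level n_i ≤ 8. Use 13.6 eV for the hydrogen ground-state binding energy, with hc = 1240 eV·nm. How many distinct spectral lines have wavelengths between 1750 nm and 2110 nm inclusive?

Enumerate all n_i → n_f pairs with 1 ≤ n_f < n_i ≤ 8 and compute λ = 1240 / [13.6·1·(1/n_f² − 1/n_i²)].
Lines falling in [1750, 2110] nm: 4→3 (1876 nm), 8→4 (1945 nm).

2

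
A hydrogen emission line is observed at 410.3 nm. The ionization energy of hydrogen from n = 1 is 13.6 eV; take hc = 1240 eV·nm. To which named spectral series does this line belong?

Balmer

ΔE = 1240/410.3 = 3.022 eV.
This matches 13.6 × (1/2² − 1/6²), so n_f = 2: the Balmer series.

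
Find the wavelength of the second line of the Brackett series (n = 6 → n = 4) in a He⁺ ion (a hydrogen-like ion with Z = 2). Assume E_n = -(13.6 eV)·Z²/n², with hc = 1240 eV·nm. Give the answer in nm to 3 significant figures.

The Brackett series terminates on n_f = 4; the second line has n_i = 4+2 = 6.
ΔE = 54.40 × (1/4² − 1/6²) = 1.889 eV.
λ = 1240 / 1.889 = 656 nm.

656 nm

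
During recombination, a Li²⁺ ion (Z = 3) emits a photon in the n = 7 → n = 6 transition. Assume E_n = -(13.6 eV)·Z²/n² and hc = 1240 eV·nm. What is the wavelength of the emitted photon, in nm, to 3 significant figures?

1370 nm

For Z = 3 the level energies scale as Z², so the effective Rydberg energy is 13.6 × 9 = 122.4 eV.
ΔE = 122.4 × (1/6² − 1/7²) = 122.4 × 0.007370 = 0.9020 eV.
λ = hc/ΔE = 1240 / 0.9020 = 1370 nm.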